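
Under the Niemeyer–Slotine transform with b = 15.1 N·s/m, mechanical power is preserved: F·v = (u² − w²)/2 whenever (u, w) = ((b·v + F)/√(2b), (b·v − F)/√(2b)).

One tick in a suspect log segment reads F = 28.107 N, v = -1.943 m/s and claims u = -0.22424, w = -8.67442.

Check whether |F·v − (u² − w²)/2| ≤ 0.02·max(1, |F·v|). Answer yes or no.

no

F·v = 28.107×(-1.943) = -54.61190 W.
(u² − w²)/2 = (0.05028 − 75.24556)/2 = -37.59764 W.
|Δ| = 17.01426;  2% of max(1, |F·v|) = 1.09224.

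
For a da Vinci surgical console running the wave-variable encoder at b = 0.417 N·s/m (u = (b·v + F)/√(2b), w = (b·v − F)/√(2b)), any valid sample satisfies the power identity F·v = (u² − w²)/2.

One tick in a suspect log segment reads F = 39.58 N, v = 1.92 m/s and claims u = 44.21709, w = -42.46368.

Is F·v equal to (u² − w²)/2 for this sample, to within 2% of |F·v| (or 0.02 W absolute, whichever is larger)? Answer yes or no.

yes

F·v = 39.58×1.92 = 75.9936 W.
(u² − w²)/2 = (1955.1510 − 1803.1641)/2 = 75.9935 W.
|Δ| = 0.0001;  2% of max(1, |F·v|) = 1.5199.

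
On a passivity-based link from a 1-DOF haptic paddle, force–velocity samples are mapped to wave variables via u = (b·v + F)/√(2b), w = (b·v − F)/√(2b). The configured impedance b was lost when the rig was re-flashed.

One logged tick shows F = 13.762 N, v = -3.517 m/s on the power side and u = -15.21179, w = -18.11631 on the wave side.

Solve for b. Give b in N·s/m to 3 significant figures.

u + w = -33.3281;  u + w = √(2b)·v, so √(2b) = -33.3281/(-3.517) = 9.4763.
b = (√(2b))²/2 = 89.8000/2 = 44.9000.
(Check via u − w = 2F/√(2b): u − w = 2.9045, 2F/√(2b) = 2.9045.)

b = 44.9 N·s/m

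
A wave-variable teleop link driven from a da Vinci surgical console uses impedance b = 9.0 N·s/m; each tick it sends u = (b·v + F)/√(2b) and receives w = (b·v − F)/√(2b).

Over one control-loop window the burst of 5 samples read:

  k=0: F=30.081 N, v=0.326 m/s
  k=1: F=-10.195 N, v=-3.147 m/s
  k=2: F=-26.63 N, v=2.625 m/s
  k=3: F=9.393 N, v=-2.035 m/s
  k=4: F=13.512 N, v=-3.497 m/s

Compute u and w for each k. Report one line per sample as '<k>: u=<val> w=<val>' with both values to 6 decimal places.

k=0: b·v=9.0×0.326=2.934000; √(2b)=4.242641; u=(2.934000+30.081)/4.242641=7.781710, w=(2.934000−30.081)/4.242641=-6.398609
k=1: b·v=9.0×(-3.147)=-28.323000; √(2b)=4.242641; u=(-28.323000+(-10.195))/4.242641=-9.078780, w=(-28.323000−(-10.195))/4.242641=-4.272811
k=2: b·v=9.0×2.625=23.625000; √(2b)=4.242641; u=(23.625000+(-26.63))/4.242641=-0.708285, w=(23.625000−(-26.63))/4.242641=11.845217
k=3: b·v=9.0×(-2.035)=-18.315000; √(2b)=4.242641; u=(-18.315000+9.393)/4.242641=-2.102936, w=(-18.315000−9.393)/4.242641=-6.530838
k=4: b·v=9.0×(-3.497)=-31.473000; √(2b)=4.242641; u=(-31.473000+13.512)/4.242641=-4.233448, w=(-31.473000−13.512)/4.242641=-10.603066

0: u=7.781710 w=-6.398609
1: u=-9.078780 w=-4.272811
2: u=-0.708285 w=11.845217
3: u=-2.102936 w=-6.530838
4: u=-4.233448 w=-10.603066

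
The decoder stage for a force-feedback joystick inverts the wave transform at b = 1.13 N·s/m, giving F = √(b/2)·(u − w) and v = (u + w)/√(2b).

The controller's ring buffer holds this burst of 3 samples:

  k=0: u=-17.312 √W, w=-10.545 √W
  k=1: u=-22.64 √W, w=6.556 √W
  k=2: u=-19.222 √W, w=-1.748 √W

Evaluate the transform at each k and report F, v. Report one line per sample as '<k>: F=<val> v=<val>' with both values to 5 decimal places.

0: F=-5.08652 v=-18.53020
1: F=-21.94561 v=-10.69892
2: F=-13.13459 v=-13.94904

k=0: u−w=-6.76700, u+w=-27.85700; √(b/2)=0.75166, √(2b)=1.50333; F=0.75166×(-6.767)=-5.08652, v=-27.85700/1.50333=-18.53020
k=1: u−w=-29.19600, u+w=-16.08400; √(b/2)=0.75166, √(2b)=1.50333; F=0.75166×(-29.196)=-21.94561, v=-16.08400/1.50333=-10.69892
k=2: u−w=-17.47400, u+w=-20.97000; √(b/2)=0.75166, √(2b)=1.50333; F=0.75166×(-17.474)=-13.13459, v=-20.97000/1.50333=-13.94904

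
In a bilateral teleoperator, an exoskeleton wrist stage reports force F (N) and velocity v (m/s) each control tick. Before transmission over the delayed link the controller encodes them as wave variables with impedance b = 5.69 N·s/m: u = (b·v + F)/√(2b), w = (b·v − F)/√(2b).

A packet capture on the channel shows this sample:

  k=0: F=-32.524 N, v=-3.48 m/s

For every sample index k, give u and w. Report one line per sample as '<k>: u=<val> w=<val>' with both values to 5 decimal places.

k=0: b·v=5.69×(-3.48)=-19.80120; √(2b)=3.37343; u=(-19.80120+(-32.524))/3.37343=-15.51100, w=(-19.80120−(-32.524))/3.37343=3.77148

0: u=-15.51100 w=3.77148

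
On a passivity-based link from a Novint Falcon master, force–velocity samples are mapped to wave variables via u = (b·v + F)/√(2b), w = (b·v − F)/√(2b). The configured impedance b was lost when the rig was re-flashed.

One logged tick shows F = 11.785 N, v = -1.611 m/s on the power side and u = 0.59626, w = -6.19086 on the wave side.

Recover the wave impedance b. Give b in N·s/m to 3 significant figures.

b = 6.03 N·s/m

u + w = -5.59460;  u + w = √(2b)·v, so √(2b) = -5.59460/(-1.611) = 3.47275.
b = (√(2b))²/2 = 12.05999/2 = 6.03000.
(Check via u − w = 2F/√(2b): u − w = 6.78712, 2F/√(2b) = 6.78713.)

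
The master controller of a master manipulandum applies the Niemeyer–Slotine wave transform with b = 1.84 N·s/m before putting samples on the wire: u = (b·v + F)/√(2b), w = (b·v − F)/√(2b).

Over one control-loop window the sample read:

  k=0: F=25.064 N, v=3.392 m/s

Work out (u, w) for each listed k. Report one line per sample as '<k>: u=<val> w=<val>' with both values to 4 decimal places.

k=0: b·v=1.84×3.392=6.2413; √(2b)=1.9183; u=(6.2413+25.064)/1.9183=16.3190, w=(6.2413−25.064)/1.9183=-9.8120

0: u=16.3190 w=-9.8120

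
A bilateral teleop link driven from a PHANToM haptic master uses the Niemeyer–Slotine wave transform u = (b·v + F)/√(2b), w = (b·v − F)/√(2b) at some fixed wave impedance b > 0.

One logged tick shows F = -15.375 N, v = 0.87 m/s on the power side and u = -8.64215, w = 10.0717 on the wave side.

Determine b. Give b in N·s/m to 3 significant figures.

b = 1.35 N·s/m

u + w = 1.4295;  u + w = √(2b)·v, so √(2b) = 1.4295/0.87 = 1.6432.
b = (√(2b))²/2 = 2.7000/2 = 1.3500.
(Check via u − w = 2F/√(2b): u − w = -18.7139, 2F/√(2b) = -18.7139.)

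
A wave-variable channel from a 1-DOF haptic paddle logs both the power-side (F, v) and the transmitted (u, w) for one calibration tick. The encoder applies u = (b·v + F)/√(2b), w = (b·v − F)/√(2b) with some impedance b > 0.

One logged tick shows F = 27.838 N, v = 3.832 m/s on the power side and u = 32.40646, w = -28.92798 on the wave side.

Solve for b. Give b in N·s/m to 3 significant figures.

b = 0.412 N·s/m

u + w = 3.47848;  u + w = √(2b)·v, so √(2b) = 3.47848/3.832 = 0.90775.
b = (√(2b))²/2 = 0.82400/2 = 0.41200.
(Check via u − w = 2F/√(2b): u − w = 61.33444, 2F/√(2b) = 61.33439.)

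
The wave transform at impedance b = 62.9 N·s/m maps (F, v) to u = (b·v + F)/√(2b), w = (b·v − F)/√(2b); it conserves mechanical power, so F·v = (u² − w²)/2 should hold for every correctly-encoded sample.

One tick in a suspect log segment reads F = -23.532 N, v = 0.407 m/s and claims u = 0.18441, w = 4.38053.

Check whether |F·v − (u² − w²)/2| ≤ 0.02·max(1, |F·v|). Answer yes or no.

yes

F·v = (-23.532)×0.407 = -9.57752 W.
(u² − w²)/2 = (0.03401 − 19.18904)/2 = -9.57752 W.
|Δ| = 0.00001;  2% of max(1, |F·v|) = 0.19155.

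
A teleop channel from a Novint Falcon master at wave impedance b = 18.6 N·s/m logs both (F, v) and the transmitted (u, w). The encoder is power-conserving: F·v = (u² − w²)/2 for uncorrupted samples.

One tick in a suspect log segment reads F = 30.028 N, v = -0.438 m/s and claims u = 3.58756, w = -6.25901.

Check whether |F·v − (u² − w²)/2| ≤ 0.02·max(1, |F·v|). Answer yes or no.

yes

F·v = 30.028×(-0.438) = -13.15226 W.
(u² − w²)/2 = (12.87059 − 39.17521)/2 = -13.15231 W.
|Δ| = 0.00005;  2% of max(1, |F·v|) = 0.26305.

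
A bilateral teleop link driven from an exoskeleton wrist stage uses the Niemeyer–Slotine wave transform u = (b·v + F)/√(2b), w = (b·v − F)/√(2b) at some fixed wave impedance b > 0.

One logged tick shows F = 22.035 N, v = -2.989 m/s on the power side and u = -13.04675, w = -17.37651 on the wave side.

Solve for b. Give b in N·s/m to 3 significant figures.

u + w = -30.42326;  u + w = √(2b)·v, so √(2b) = -30.42326/(-2.989) = 10.17841.
b = (√(2b))²/2 = 103.59998/2 = 51.79999.
(Check via u − w = 2F/√(2b): u − w = 4.32976, 2F/√(2b) = 4.32975.)

b = 51.8 N·s/m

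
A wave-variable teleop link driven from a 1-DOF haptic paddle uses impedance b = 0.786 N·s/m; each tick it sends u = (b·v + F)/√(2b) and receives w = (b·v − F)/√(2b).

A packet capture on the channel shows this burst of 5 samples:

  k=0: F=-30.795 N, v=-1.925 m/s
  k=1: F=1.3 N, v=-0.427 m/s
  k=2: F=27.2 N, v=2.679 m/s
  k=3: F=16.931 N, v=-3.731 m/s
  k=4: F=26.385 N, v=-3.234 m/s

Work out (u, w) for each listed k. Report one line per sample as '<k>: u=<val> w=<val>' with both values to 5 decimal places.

k=0: b·v=0.786×(-1.925)=-1.51305; √(2b)=1.25379; u=(-1.51305+(-30.795))/1.25379=-25.76822, w=(-1.51305−(-30.795))/1.25379=23.35467
k=1: b·v=0.786×(-0.427)=-0.33562; √(2b)=1.25379; u=(-0.33562+1.3)/1.25379=0.76917, w=(-0.33562−1.3)/1.25379=-1.30454
k=2: b·v=0.786×2.679=2.10569; √(2b)=1.25379; u=(2.10569+27.2)/1.25379=23.37361, w=(2.10569−27.2)/1.25379=-20.01469
k=3: b·v=0.786×(-3.731)=-2.93257; √(2b)=1.25379; u=(-2.93257+16.931)/1.25379=11.16486, w=(-2.93257−16.931)/1.25379=-15.84276
k=4: b·v=0.786×(-3.234)=-2.54192; √(2b)=1.25379; u=(-2.54192+26.385)/1.25379=19.01674, w=(-2.54192−26.385)/1.25379=-23.07151

0: u=-25.76822 w=23.35467
1: u=0.76917 w=-1.30454
2: u=23.37361 w=-20.01469
3: u=11.16486 w=-15.84276
4: u=19.01674 w=-23.07151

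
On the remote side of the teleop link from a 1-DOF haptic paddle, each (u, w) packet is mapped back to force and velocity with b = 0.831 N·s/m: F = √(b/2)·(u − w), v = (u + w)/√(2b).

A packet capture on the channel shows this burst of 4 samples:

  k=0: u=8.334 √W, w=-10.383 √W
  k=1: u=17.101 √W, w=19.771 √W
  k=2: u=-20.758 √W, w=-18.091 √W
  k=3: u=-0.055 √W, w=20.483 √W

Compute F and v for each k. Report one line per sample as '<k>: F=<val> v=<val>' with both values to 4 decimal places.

k=0: u−w=18.7170, u+w=-2.0490; √(b/2)=0.6446, √(2b)=1.2892; F=0.6446×18.717=12.0648, v=-2.0490/1.2892=-1.5894
k=1: u−w=-2.6700, u+w=36.8720; √(b/2)=0.6446, √(2b)=1.2892; F=0.6446×(-2.67)=-1.7211, v=36.8720/1.2892=28.6010
k=2: u−w=-2.6670, u+w=-38.8490; √(b/2)=0.6446, √(2b)=1.2892; F=0.6446×(-2.667)=-1.7191, v=-38.8490/1.2892=-30.1345
k=3: u−w=-20.5380, u+w=20.4280; √(b/2)=0.6446, √(2b)=1.2892; F=0.6446×(-20.538)=-13.2386, v=20.4280/1.2892=15.8457

0: F=12.0648 v=-1.5894
1: F=-1.7211 v=28.6010
2: F=-1.7191 v=-30.1345
3: F=-13.2386 v=15.8457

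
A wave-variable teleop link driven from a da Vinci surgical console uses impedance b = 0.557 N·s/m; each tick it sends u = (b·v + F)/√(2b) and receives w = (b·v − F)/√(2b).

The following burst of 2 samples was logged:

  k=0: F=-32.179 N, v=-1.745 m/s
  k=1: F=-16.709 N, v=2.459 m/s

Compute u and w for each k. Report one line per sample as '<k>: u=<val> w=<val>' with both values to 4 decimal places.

k=0: b·v=0.557×(-1.745)=-0.9720; √(2b)=1.0555; u=(-0.9720+(-32.179))/1.0555=-31.4090, w=(-0.9720−(-32.179))/1.0555=29.5672
k=1: b·v=0.557×2.459=1.3697; √(2b)=1.0555; u=(1.3697+(-16.709))/1.0555=-14.5333, w=(1.3697−(-16.709))/1.0555=17.1287

0: u=-31.4090 w=29.5672
1: u=-14.5333 w=17.1287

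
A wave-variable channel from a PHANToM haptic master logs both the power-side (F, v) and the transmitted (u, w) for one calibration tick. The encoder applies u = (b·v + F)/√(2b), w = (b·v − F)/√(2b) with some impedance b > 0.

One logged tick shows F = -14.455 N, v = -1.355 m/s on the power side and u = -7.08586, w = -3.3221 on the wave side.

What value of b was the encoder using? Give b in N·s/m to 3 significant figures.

b = 29.5 N·s/m

u + w = -10.40796;  u + w = √(2b)·v, so √(2b) = -10.40796/(-1.355) = 7.68115.
b = (√(2b))²/2 = 59.00009/2 = 29.50004.
(Check via u − w = 2F/√(2b): u − w = -3.76376, 2F/√(2b) = -3.76376.)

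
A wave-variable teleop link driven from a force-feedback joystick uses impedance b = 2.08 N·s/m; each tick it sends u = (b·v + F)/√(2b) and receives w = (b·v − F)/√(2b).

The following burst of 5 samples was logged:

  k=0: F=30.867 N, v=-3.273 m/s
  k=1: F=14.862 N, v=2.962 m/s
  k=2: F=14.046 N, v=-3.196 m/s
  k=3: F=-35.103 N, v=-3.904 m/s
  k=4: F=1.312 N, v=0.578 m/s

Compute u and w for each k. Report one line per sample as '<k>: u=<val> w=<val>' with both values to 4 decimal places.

0: u=11.7960 w=-18.4716
1: u=10.3074 w=-4.2660
2: u=3.6273 w=-10.1459
3: u=-21.1920 w=13.2293
4: u=1.2327 w=-0.0538

k=0: b·v=2.08×(-3.273)=-6.8078; √(2b)=2.0396; u=(-6.8078+30.867)/2.0396=11.7960, w=(-6.8078−30.867)/2.0396=-18.4716
k=1: b·v=2.08×2.962=6.1610; √(2b)=2.0396; u=(6.1610+14.862)/2.0396=10.3074, w=(6.1610−14.862)/2.0396=-4.2660
k=2: b·v=2.08×(-3.196)=-6.6477; √(2b)=2.0396; u=(-6.6477+14.046)/2.0396=3.6273, w=(-6.6477−14.046)/2.0396=-10.1459
k=3: b·v=2.08×(-3.904)=-8.1203; √(2b)=2.0396; u=(-8.1203+(-35.103))/2.0396=-21.1920, w=(-8.1203−(-35.103))/2.0396=13.2293
k=4: b·v=2.08×0.578=1.2022; √(2b)=2.0396; u=(1.2022+1.312)/2.0396=1.2327, w=(1.2022−1.312)/2.0396=-0.0538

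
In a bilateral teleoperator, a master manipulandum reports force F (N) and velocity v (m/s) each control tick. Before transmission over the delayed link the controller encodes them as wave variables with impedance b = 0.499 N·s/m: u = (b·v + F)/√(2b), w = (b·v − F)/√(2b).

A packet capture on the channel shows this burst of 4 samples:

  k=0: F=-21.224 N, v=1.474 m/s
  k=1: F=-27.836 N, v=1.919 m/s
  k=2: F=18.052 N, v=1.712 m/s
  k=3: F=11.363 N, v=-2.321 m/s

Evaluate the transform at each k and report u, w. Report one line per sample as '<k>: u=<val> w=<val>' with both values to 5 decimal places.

k=0: b·v=0.499×1.474=0.73553; √(2b)=0.99900; u=(0.73553+(-21.224))/0.99900=-20.50899, w=(0.73553−(-21.224))/0.99900=21.98152
k=1: b·v=0.499×1.919=0.95758; √(2b)=0.99900; u=(0.95758+(-27.836))/0.99900=-26.90534, w=(0.95758−(-27.836))/0.99900=28.82242
k=2: b·v=0.499×1.712=0.85429; √(2b)=0.99900; u=(0.85429+18.052)/0.99900=18.92522, w=(0.85429−18.052)/0.99900=-17.21494
k=3: b·v=0.499×(-2.321)=-1.15818; √(2b)=0.99900; u=(-1.15818+11.363)/0.99900=10.21504, w=(-1.15818−11.363)/0.99900=-12.53372

0: u=-20.50899 w=21.98152
1: u=-26.90534 w=28.82242
2: u=18.92522 w=-17.21494
3: u=10.21504 w=-12.53372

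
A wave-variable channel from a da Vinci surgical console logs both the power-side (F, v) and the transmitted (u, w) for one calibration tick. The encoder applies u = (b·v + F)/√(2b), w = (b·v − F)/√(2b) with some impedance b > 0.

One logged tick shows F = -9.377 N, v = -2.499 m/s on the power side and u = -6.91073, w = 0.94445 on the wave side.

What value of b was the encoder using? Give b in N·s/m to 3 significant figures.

b = 2.85 N·s/m

u + w = -5.96628;  u + w = √(2b)·v, so √(2b) = -5.96628/(-2.499) = 2.38747.
b = (√(2b))²/2 = 5.70000/2 = 2.85000.
(Check via u − w = 2F/√(2b): u − w = -7.85518, 2F/√(2b) = -7.85519.)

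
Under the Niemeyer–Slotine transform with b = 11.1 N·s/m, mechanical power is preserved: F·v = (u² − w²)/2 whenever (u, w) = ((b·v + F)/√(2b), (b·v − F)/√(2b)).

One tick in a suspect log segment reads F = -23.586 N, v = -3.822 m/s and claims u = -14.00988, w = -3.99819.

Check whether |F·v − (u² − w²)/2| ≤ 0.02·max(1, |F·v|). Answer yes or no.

F·v = (-23.586)×(-3.822) = 90.1457 W.
(u² − w²)/2 = (196.2767 − 15.9855)/2 = 90.1456 W.
|Δ| = 0.0001;  2% of max(1, |F·v|) = 1.8029.

yes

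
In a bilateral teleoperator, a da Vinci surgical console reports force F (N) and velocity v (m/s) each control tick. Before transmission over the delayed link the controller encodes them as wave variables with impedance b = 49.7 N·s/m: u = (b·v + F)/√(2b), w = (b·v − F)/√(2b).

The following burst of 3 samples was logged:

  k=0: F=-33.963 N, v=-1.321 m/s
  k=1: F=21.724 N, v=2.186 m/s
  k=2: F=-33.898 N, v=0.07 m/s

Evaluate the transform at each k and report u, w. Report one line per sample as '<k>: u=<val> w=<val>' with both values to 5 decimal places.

k=0: b·v=49.7×(-1.321)=-65.65370; √(2b)=9.96995; u=(-65.65370+(-33.963))/9.96995=-9.99169, w=(-65.65370−(-33.963))/9.96995=-3.17862
k=1: b·v=49.7×2.186=108.64420; √(2b)=9.96995; u=(108.64420+21.724)/9.96995=13.07611, w=(108.64420−21.724)/9.96995=8.71821
k=2: b·v=49.7×0.07=3.47900; √(2b)=9.96995; u=(3.47900+(-33.898))/9.96995=-3.05107, w=(3.47900−(-33.898))/9.96995=3.74896

0: u=-9.99169 w=-3.17862
1: u=13.07611 w=8.71821
2: u=-3.05107 w=3.74896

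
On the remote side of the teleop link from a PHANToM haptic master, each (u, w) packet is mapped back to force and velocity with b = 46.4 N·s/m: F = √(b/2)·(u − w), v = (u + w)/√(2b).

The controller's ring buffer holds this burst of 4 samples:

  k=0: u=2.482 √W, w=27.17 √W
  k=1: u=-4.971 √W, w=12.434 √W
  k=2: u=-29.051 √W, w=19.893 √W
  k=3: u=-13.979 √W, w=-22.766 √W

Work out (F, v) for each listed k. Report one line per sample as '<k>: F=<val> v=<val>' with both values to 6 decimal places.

k=0: u−w=-24.688000, u+w=29.652000; √(b/2)=4.816638, √(2b)=9.633276; F=4.816638×(-24.688)=-118.913155, v=29.652000/9.633276=3.078081
k=1: u−w=-17.405000, u+w=7.463000; √(b/2)=4.816638, √(2b)=9.633276; F=4.816638×(-17.405)=-83.833581, v=7.463000/9.633276=0.774711
k=2: u−w=-48.944000, u+w=-9.158000; √(b/2)=4.816638, √(2b)=9.633276; F=4.816638×(-48.944)=-235.745522, v=-9.158000/9.633276=-0.950663
k=3: u−w=8.787000, u+w=-36.745000; √(b/2)=4.816638, √(2b)=9.633276; F=4.816638×8.787=42.323797, v=-36.745000/9.633276=-3.814383

0: F=-118.913155 v=3.078081
1: F=-83.833581 v=0.774711
2: F=-235.745522 v=-0.950663
3: F=42.323797 v=-3.814383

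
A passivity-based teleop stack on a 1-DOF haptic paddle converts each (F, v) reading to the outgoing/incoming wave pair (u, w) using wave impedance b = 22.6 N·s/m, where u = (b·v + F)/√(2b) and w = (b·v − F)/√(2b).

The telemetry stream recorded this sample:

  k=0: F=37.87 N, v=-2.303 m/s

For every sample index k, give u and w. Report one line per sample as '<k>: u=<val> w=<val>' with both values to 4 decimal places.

k=0: b·v=22.6×(-2.303)=-52.0478; √(2b)=6.7231; u=(-52.0478+37.87)/6.7231=-2.1088, w=(-52.0478−37.87)/6.7231=-13.3745

0: u=-2.1088 w=-13.3745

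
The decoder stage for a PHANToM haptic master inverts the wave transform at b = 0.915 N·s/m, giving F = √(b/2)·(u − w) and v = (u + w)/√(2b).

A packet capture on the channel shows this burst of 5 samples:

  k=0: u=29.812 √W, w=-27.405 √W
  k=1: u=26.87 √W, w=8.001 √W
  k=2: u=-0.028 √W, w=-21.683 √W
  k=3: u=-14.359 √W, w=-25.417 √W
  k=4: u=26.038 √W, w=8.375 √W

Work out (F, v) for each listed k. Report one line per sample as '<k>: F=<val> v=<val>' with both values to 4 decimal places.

k=0: u−w=57.2170, u+w=2.4070; √(b/2)=0.6764, √(2b)=1.3528; F=0.6764×57.217=38.7009, v=2.4070/1.3528=1.7793
k=1: u−w=18.8690, u+w=34.8710; √(b/2)=0.6764, √(2b)=1.3528; F=0.6764×18.869=12.7628, v=34.8710/1.3528=25.7774
k=2: u−w=21.6550, u+w=-21.7110; √(b/2)=0.6764, √(2b)=1.3528; F=0.6764×21.655=14.6472, v=-21.7110/1.3528=-16.0492
k=3: u−w=11.0580, u+w=-39.7760; √(b/2)=0.6764, √(2b)=1.3528; F=0.6764×11.058=7.4795, v=-39.7760/1.3528=-29.4033
k=4: u−w=17.6630, u+w=34.4130; √(b/2)=0.6764, √(2b)=1.3528; F=0.6764×17.663=11.9470, v=34.4130/1.3528=25.4388

0: F=38.7009 v=1.7793
1: F=12.7628 v=25.7774
2: F=14.6472 v=-16.0492
3: F=7.4795 v=-29.4033
4: F=11.9470 v=25.4388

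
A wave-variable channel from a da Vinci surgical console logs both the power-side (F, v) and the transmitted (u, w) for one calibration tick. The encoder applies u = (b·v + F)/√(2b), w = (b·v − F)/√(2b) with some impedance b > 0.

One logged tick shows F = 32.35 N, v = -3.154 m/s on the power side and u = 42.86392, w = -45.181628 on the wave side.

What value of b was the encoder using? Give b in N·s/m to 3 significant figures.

b = 0.27 N·s/m

u + w = -2.317708;  u + w = √(2b)·v, so √(2b) = -2.317708/(-3.154) = 0.734847.
b = (√(2b))²/2 = 0.540000/2 = 0.270000.
(Check via u − w = 2F/√(2b): u − w = 88.045548, 2F/√(2b) = 88.045517.)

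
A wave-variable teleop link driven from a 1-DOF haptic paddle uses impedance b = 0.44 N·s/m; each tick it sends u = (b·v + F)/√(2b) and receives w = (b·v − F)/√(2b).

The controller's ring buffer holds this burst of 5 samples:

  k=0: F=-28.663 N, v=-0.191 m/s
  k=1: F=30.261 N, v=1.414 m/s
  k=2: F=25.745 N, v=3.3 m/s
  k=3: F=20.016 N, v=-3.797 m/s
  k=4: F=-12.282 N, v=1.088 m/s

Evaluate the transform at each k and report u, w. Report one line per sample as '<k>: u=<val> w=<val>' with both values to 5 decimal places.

0: u=-30.64445 w=30.46527
1: u=32.92156 w=-31.59511
2: u=28.99210 w=-25.89643
3: u=19.55618 w=-23.11808
4: u=-12.58234 w=13.60297

k=0: b·v=0.44×(-0.191)=-0.08404; √(2b)=0.93808; u=(-0.08404+(-28.663))/0.93808=-30.64445, w=(-0.08404−(-28.663))/0.93808=30.46527
k=1: b·v=0.44×1.414=0.62216; √(2b)=0.93808; u=(0.62216+30.261)/0.93808=32.92156, w=(0.62216−30.261)/0.93808=-31.59511
k=2: b·v=0.44×3.3=1.45200; √(2b)=0.93808; u=(1.45200+25.745)/0.93808=28.99210, w=(1.45200−25.745)/0.93808=-25.89643
k=3: b·v=0.44×(-3.797)=-1.67068; √(2b)=0.93808; u=(-1.67068+20.016)/0.93808=19.55618, w=(-1.67068−20.016)/0.93808=-23.11808
k=4: b·v=0.44×1.088=0.47872; √(2b)=0.93808; u=(0.47872+(-12.282))/0.93808=-12.58234, w=(0.47872−(-12.282))/0.93808=13.60297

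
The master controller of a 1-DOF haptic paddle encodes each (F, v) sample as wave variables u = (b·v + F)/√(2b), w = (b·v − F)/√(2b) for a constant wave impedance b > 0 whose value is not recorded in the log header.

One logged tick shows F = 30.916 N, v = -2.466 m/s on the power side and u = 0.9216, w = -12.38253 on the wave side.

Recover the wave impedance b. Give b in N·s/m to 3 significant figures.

b = 10.8 N·s/m

u + w = -11.4609;  u + w = √(2b)·v, so √(2b) = -11.4609/(-2.466) = 4.6476.
b = (√(2b))²/2 = 21.6000/2 = 10.8000.
(Check via u − w = 2F/√(2b): u − w = 13.3041, 2F/√(2b) = 13.3041.)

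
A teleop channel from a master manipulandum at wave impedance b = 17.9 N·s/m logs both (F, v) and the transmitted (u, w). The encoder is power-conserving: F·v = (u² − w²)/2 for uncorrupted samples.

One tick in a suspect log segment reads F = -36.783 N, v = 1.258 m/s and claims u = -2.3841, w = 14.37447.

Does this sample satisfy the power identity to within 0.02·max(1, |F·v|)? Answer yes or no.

no

F·v = (-36.783)×1.258 = -46.27301 W.
(u² − w²)/2 = (5.68393 − 206.62539)/2 = -100.47073 W.
|Δ| = 54.19771;  2% of max(1, |F·v|) = 0.92546.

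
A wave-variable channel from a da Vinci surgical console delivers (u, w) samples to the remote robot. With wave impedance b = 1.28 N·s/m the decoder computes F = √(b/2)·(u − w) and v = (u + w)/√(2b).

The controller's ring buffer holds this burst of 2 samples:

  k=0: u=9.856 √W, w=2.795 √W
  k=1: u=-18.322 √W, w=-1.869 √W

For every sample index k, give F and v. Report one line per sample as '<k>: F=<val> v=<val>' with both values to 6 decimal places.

k=0: u−w=7.061000, u+w=12.651000; √(b/2)=0.800000, √(2b)=1.600000; F=0.800000×7.061=5.648800, v=12.651000/1.600000=7.906875
k=1: u−w=-16.453000, u+w=-20.191000; √(b/2)=0.800000, √(2b)=1.600000; F=0.800000×(-16.453)=-13.162400, v=-20.191000/1.600000=-12.619375

0: F=5.648800 v=7.906875
1: F=-13.162400 v=-12.619375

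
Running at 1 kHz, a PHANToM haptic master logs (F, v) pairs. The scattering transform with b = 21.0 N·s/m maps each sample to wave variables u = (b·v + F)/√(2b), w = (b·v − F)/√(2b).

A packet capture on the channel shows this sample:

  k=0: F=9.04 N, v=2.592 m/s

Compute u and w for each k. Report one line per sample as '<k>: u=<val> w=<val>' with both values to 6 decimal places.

0: u=9.793942 w=7.004138

k=0: b·v=21.0×2.592=54.432000; √(2b)=6.480741; u=(54.432000+9.04)/6.480741=9.793942, w=(54.432000−9.04)/6.480741=7.004138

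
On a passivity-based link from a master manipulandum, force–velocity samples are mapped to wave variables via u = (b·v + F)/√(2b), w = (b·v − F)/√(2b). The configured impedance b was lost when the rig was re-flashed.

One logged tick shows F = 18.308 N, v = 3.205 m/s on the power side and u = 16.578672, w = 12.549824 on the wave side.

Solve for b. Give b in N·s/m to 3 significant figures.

u + w = 29.128496;  u + w = √(2b)·v, so √(2b) = 29.128496/3.205 = 9.088454.
b = (√(2b))²/2 = 82.600001/2 = 41.300001.
(Check via u − w = 2F/√(2b): u − w = 4.028848, 2F/√(2b) = 4.028848.)

b = 41.3 N·s/m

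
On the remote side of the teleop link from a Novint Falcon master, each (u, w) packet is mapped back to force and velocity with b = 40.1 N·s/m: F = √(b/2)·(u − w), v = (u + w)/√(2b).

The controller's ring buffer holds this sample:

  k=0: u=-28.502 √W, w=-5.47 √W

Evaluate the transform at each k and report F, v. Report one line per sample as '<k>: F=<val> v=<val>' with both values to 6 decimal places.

k=0: u−w=-23.032000, u+w=-33.972000; √(b/2)=4.477723, √(2b)=8.955445; F=4.477723×(-23.032)=-103.130908, v=-33.972000/8.955445=-3.793446

0: F=-103.130908 v=-3.793446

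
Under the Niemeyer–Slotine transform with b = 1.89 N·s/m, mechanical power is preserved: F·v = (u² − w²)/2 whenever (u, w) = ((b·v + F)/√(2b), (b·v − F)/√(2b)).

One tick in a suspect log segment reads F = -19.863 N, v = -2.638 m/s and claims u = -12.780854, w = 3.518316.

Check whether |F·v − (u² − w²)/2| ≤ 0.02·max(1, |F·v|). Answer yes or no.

no

F·v = (-19.863)×(-2.638) = 52.398594 W.
(u² − w²)/2 = (163.350229 − 12.378547)/2 = 75.485841 W.
|Δ| = 23.087247;  2% of max(1, |F·v|) = 1.047972.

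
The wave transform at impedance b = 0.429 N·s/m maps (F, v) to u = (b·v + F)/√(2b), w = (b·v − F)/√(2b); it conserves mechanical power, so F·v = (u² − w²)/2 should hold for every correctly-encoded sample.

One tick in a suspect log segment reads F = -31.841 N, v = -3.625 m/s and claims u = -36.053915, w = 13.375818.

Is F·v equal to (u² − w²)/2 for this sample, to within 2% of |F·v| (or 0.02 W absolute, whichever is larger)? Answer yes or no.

F·v = (-31.841)×(-3.625) = 115.423625 W.
(u² − w²)/2 = (1299.884787 − 178.912507)/2 = 560.486140 W.
|Δ| = 445.062515;  2% of max(1, |F·v|) = 2.308473.

no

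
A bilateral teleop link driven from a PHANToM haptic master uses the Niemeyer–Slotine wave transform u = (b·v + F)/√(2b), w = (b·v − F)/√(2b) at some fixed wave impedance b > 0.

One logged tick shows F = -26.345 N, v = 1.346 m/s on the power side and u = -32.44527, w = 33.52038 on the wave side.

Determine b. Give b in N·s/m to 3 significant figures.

u + w = 1.0751;  u + w = √(2b)·v, so √(2b) = 1.0751/1.346 = 0.7987.
b = (√(2b))²/2 = 0.6380/2 = 0.3190.
(Check via u − w = 2F/√(2b): u − w = -65.9657, 2F/√(2b) = -65.9660.)

b = 0.319 N·s/m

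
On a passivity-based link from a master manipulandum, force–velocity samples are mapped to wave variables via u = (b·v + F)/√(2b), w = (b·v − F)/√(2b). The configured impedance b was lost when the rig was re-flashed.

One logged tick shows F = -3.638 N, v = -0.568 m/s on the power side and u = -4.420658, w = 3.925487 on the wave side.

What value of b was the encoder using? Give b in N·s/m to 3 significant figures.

u + w = -0.495171;  u + w = √(2b)·v, so √(2b) = -0.495171/(-0.568) = 0.871780.
b = (√(2b))²/2 = 0.760000/2 = 0.380000.
(Check via u − w = 2F/√(2b): u − w = -8.346145, 2F/√(2b) = -8.346143.)

b = 0.38 N·s/m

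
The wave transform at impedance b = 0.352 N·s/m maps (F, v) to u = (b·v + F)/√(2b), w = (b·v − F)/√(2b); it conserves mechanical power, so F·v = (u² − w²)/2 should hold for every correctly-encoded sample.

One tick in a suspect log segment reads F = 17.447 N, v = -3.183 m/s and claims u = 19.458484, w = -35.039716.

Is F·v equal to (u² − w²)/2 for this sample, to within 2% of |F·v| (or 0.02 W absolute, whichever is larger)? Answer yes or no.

no

F·v = 17.447×(-3.183) = -55.533801 W.
(u² − w²)/2 = (378.632600 − 1227.781697)/2 = -424.574549 W.
|Δ| = 369.040748;  2% of max(1, |F·v|) = 1.110676.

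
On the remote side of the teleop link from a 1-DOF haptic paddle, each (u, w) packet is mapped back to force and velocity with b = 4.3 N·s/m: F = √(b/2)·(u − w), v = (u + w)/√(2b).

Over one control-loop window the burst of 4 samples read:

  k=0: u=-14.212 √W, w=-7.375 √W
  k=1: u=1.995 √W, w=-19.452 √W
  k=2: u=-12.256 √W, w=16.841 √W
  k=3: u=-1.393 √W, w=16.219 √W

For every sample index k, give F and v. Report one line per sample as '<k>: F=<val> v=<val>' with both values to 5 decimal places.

0: F=-10.02501 v=-7.36111
1: F=31.44748 v=-5.95279
2: F=-42.66458 v=1.56347
3: F=-25.82426 v=5.05562

k=0: u−w=-6.83700, u+w=-21.58700; √(b/2)=1.46629, √(2b)=2.93258; F=1.46629×(-6.837)=-10.02501, v=-21.58700/2.93258=-7.36111
k=1: u−w=21.44700, u+w=-17.45700; √(b/2)=1.46629, √(2b)=2.93258; F=1.46629×21.447=31.44748, v=-17.45700/2.93258=-5.95279
k=2: u−w=-29.09700, u+w=4.58500; √(b/2)=1.46629, √(2b)=2.93258; F=1.46629×(-29.097)=-42.66458, v=4.58500/2.93258=1.56347
k=3: u−w=-17.61200, u+w=14.82600; √(b/2)=1.46629, √(2b)=2.93258; F=1.46629×(-17.612)=-25.82426, v=14.82600/2.93258=5.05562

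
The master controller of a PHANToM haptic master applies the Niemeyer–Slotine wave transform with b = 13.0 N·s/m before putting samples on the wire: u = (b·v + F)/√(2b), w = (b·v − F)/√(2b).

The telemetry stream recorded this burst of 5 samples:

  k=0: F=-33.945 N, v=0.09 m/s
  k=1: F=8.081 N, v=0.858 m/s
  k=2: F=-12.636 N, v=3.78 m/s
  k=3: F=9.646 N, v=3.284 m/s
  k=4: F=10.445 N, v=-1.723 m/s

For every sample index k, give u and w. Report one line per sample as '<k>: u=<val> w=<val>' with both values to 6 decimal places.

0: u=-6.427706 w=6.886618
1: u=3.772294 w=0.602665
2: u=7.159023 w=12.115270
3: u=10.264326 w=6.480854
4: u=-2.344372 w=-6.441238

k=0: b·v=13.0×0.09=1.170000; √(2b)=5.099020; u=(1.170000+(-33.945))/5.099020=-6.427706, w=(1.170000−(-33.945))/5.099020=6.886618
k=1: b·v=13.0×0.858=11.154000; √(2b)=5.099020; u=(11.154000+8.081)/5.099020=3.772294, w=(11.154000−8.081)/5.099020=0.602665
k=2: b·v=13.0×3.78=49.140000; √(2b)=5.099020; u=(49.140000+(-12.636))/5.099020=7.159023, w=(49.140000−(-12.636))/5.099020=12.115270
k=3: b·v=13.0×3.284=42.692000; √(2b)=5.099020; u=(42.692000+9.646)/5.099020=10.264326, w=(42.692000−9.646)/5.099020=6.480854
k=4: b·v=13.0×(-1.723)=-22.399000; √(2b)=5.099020; u=(-22.399000+10.445)/5.099020=-2.344372, w=(-22.399000−10.445)/5.099020=-6.441238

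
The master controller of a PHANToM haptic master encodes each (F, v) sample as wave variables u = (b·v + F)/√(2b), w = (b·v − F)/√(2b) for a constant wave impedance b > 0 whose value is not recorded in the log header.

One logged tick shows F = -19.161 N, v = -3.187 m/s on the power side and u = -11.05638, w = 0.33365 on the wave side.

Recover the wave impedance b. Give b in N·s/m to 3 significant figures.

b = 5.66 N·s/m

u + w = -10.7227;  u + w = √(2b)·v, so √(2b) = -10.7227/(-3.187) = 3.3645.
b = (√(2b))²/2 = 11.3200/2 = 5.6600.
(Check via u − w = 2F/√(2b): u − w = -11.3900, 2F/√(2b) = -11.3900.)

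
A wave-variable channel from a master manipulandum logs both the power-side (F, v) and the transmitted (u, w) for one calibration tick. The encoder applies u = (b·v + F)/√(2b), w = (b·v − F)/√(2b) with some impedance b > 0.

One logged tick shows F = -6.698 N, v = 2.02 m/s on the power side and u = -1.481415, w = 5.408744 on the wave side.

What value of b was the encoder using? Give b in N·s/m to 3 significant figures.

u + w = 3.927329;  u + w = √(2b)·v, so √(2b) = 3.927329/2.02 = 1.944222.
b = (√(2b))²/2 = 3.780000/2 = 1.890000.
(Check via u − w = 2F/√(2b): u − w = -6.890159, 2F/√(2b) = -6.890159.)

b = 1.89 N·s/m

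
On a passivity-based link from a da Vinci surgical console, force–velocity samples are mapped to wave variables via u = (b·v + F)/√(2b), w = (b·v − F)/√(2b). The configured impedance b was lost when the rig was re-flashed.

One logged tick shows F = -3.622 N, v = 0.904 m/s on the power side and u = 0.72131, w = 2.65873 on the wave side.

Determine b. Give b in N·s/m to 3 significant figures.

b = 6.99 N·s/m

u + w = 3.3800;  u + w = √(2b)·v, so √(2b) = 3.3800/0.904 = 3.7390.
b = (√(2b))²/2 = 13.9800/2 = 6.9900.
(Check via u − w = 2F/√(2b): u − w = -1.9374, 2F/√(2b) = -1.9374.)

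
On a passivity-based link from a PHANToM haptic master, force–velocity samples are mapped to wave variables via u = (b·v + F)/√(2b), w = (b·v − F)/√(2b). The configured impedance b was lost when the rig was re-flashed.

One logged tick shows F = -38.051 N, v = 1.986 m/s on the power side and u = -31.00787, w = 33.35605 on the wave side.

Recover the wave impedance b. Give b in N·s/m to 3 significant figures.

u + w = 2.34818;  u + w = √(2b)·v, so √(2b) = 2.34818/1.986 = 1.18237.
b = (√(2b))²/2 = 1.39799/2 = 0.69900.
(Check via u − w = 2F/√(2b): u − w = -64.36392, 2F/√(2b) = -64.36413.)

b = 0.699 N·s/m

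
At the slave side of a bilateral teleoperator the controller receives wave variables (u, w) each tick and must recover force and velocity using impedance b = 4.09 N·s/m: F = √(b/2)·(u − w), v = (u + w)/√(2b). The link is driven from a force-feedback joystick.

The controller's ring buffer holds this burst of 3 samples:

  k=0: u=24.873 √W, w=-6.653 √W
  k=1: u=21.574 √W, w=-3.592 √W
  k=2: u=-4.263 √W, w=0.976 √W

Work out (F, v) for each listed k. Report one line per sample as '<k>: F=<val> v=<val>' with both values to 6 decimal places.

k=0: u−w=31.526000, u+w=18.220000; √(b/2)=1.430035, √(2b)=2.860070; F=1.430035×31.526=45.083282, v=18.220000/2.860070=6.370474
k=1: u−w=25.166000, u+w=17.982000; √(b/2)=1.430035, √(2b)=2.860070; F=1.430035×25.166=35.988260, v=17.982000/2.860070=6.287259
k=2: u−w=-5.239000, u+w=-3.287000; √(b/2)=1.430035, √(2b)=2.860070; F=1.430035×(-5.239)=-7.491953, v=-3.287000/2.860070=-1.149273

0: F=45.083282 v=6.370474
1: F=35.988260 v=6.287259
2: F=-7.491953 v=-1.149273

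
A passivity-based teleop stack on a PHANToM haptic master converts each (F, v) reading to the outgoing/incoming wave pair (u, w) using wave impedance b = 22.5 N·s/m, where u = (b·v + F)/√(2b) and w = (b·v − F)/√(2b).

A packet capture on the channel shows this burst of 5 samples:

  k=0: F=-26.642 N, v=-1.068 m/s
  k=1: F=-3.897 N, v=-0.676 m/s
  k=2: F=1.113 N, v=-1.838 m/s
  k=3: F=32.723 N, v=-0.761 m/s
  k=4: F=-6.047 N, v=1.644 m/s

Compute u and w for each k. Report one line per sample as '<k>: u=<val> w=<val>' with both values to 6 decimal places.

0: u=-7.553736 w=0.389374
1: u=-2.848303 w=-1.686442
2: u=-5.998923 w=-6.330756
3: u=2.325585 w=-7.430528
4: u=4.612710 w=6.415577

k=0: b·v=22.5×(-1.068)=-24.030000; √(2b)=6.708204; u=(-24.030000+(-26.642))/6.708204=-7.553736, w=(-24.030000−(-26.642))/6.708204=0.389374
k=1: b·v=22.5×(-0.676)=-15.210000; √(2b)=6.708204; u=(-15.210000+(-3.897))/6.708204=-2.848303, w=(-15.210000−(-3.897))/6.708204=-1.686442
k=2: b·v=22.5×(-1.838)=-41.355000; √(2b)=6.708204; u=(-41.355000+1.113)/6.708204=-5.998923, w=(-41.355000−1.113)/6.708204=-6.330756
k=3: b·v=22.5×(-0.761)=-17.122500; √(2b)=6.708204; u=(-17.122500+32.723)/6.708204=2.325585, w=(-17.122500−32.723)/6.708204=-7.430528
k=4: b·v=22.5×1.644=36.990000; √(2b)=6.708204; u=(36.990000+(-6.047))/6.708204=4.612710, w=(36.990000−(-6.047))/6.708204=6.415577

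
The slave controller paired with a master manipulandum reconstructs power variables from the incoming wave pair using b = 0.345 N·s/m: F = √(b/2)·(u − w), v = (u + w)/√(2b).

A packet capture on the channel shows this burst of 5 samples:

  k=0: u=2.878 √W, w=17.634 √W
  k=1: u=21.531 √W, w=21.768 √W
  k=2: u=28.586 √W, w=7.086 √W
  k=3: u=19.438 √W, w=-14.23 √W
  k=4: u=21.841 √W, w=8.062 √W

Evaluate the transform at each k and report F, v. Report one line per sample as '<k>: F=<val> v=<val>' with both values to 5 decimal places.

0: F=-6.12863 v=24.69355
1: F=-0.09843 v=52.12587
2: F=8.92962 v=42.94404
3: F=13.98337 v=6.26970
4: F=5.72285 v=35.99898

k=0: u−w=-14.75600, u+w=20.51200; √(b/2)=0.41533, √(2b)=0.83066; F=0.41533×(-14.756)=-6.12863, v=20.51200/0.83066=24.69355
k=1: u−w=-0.23700, u+w=43.29900; √(b/2)=0.41533, √(2b)=0.83066; F=0.41533×(-0.237)=-0.09843, v=43.29900/0.83066=52.12587
k=2: u−w=21.50000, u+w=35.67200; √(b/2)=0.41533, √(2b)=0.83066; F=0.41533×21.5=8.92962, v=35.67200/0.83066=42.94404
k=3: u−w=33.66800, u+w=5.20800; √(b/2)=0.41533, √(2b)=0.83066; F=0.41533×33.668=13.98337, v=5.20800/0.83066=6.26970
k=4: u−w=13.77900, u+w=29.90300; √(b/2)=0.41533, √(2b)=0.83066; F=0.41533×13.779=5.72285, v=29.90300/0.83066=35.99898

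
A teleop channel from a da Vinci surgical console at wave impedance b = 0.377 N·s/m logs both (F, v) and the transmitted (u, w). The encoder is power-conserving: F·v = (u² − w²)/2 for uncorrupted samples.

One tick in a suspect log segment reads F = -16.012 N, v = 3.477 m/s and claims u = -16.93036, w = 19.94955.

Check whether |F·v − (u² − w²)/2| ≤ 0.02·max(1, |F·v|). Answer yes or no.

F·v = (-16.012)×3.477 = -55.67372 W.
(u² − w²)/2 = (286.63709 − 397.98455)/2 = -55.67373 W.
|Δ| = 0.00000;  2% of max(1, |F·v|) = 1.11347.

yes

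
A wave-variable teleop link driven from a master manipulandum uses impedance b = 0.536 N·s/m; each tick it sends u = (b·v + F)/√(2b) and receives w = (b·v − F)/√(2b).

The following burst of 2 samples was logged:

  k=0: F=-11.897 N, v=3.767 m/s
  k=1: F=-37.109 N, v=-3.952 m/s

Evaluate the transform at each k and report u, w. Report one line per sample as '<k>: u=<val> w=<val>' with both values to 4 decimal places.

k=0: b·v=0.536×3.767=2.0191; √(2b)=1.0354; u=(2.0191+(-11.897))/1.0354=-9.5404, w=(2.0191−(-11.897))/1.0354=13.4407
k=1: b·v=0.536×(-3.952)=-2.1183; √(2b)=1.0354; u=(-2.1183+(-37.109))/1.0354=-37.8870, w=(-2.1183−(-37.109))/1.0354=33.7952

0: u=-9.5404 w=13.4407
1: u=-37.8870 w=33.7952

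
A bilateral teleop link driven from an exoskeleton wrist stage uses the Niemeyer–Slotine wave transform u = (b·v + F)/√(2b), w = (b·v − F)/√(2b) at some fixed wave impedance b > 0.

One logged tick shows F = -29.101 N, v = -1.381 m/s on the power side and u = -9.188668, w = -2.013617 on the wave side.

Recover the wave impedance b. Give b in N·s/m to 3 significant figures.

u + w = -11.202285;  u + w = √(2b)·v, so √(2b) = -11.202285/(-1.381) = 8.111720.
b = (√(2b))²/2 = 65.799998/2 = 32.899999.
(Check via u − w = 2F/√(2b): u − w = -7.175051, 2F/√(2b) = -7.175051.)

b = 32.9 N·s/m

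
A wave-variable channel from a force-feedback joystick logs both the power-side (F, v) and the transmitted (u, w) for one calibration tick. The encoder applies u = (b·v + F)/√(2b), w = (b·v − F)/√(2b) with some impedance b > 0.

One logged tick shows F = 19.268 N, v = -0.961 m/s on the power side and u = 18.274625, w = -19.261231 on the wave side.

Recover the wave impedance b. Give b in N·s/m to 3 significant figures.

b = 0.527 N·s/m

u + w = -0.986606;  u + w = √(2b)·v, so √(2b) = -0.986606/(-0.961) = 1.026645.
b = (√(2b))²/2 = 1.054000/2 = 0.527000.
(Check via u − w = 2F/√(2b): u − w = 37.535856, 2F/√(2b) = 37.535851.)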